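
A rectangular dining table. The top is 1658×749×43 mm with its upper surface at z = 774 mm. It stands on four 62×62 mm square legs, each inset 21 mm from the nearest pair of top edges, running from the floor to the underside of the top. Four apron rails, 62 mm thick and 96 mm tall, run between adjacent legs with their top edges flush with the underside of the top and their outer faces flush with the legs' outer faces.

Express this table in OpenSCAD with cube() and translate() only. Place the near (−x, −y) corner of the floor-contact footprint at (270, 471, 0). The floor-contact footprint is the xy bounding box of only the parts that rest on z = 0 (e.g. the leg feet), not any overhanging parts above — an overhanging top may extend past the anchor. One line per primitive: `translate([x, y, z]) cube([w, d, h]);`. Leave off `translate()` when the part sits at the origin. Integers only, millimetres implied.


translate([249, 450, 731]) cube([1658, 749, 43]);
translate([270, 471, 0]) cube([62, 62, 731]);
translate([1824, 471, 0]) cube([62, 62, 731]);
translate([270, 1116, 0]) cube([62, 62, 731]);
translate([1824, 1116, 0]) cube([62, 62, 731]);
translate([332, 471, 635]) cube([1492, 62, 96]);
translate([332, 1116, 635]) cube([1492, 62, 96]);
translate([270, 533, 635]) cube([62, 583, 96]);
translate([1824, 533, 635]) cube([62, 583, 96]);


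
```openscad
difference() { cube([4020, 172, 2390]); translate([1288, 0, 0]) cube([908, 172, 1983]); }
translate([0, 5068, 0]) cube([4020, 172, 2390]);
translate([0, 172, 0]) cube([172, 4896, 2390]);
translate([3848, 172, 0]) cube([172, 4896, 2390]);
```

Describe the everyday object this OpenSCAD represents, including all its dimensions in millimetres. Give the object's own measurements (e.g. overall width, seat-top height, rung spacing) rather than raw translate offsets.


A single room: four walls, each 2390 mm tall and 172 mm thick, enclosing an outside footprint 4020×5240 mm (x × y), no floor or roof. The front and back walls (−y and +y sides) run the full x-width; the side walls fit between their inner faces. A door opening 908 mm wide and 1983 mm tall is cut through the front wall from the floor up, its −x edge 1288 mm from the wall's −x end.


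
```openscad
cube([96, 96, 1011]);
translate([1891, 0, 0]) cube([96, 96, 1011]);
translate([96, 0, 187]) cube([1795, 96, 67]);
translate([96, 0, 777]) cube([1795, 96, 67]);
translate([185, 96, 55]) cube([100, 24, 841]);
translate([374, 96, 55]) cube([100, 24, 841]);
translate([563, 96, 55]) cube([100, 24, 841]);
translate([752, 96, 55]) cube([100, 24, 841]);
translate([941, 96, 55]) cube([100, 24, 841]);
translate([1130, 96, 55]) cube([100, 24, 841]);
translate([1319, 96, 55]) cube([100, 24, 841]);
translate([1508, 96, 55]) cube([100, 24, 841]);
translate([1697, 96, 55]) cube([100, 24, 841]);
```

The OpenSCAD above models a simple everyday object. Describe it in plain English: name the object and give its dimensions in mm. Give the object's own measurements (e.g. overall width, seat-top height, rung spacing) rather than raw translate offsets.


A fence section. Two 96×96 mm posts, 1011 mm tall, stand on the floor with a clear span of 1795 mm between their inner faces. Two horizontal rails of 96×67 mm section span the gap between the posts with their undersides at z = 187 mm and z = 777 mm, flush with the posts' −y face. 9 pickets, each 100 mm wide, 24 mm thick and 841 mm tall, are fixed to the +y face of the rails with their bottoms at z = 55 mm, spaced across the span with a 89 mm gap after the −x post and between neighbouring pickets, with 94 mm left before the +x post.


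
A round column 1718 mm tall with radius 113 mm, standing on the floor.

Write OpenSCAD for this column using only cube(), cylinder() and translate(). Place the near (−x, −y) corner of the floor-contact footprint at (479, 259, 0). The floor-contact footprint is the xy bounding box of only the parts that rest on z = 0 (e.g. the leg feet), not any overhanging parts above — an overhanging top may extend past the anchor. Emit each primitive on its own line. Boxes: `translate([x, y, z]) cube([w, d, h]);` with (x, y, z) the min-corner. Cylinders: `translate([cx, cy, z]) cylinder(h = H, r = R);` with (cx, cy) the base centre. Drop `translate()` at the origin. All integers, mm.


translate([592, 372, 0]) cylinder(h = 1718, r = 113);


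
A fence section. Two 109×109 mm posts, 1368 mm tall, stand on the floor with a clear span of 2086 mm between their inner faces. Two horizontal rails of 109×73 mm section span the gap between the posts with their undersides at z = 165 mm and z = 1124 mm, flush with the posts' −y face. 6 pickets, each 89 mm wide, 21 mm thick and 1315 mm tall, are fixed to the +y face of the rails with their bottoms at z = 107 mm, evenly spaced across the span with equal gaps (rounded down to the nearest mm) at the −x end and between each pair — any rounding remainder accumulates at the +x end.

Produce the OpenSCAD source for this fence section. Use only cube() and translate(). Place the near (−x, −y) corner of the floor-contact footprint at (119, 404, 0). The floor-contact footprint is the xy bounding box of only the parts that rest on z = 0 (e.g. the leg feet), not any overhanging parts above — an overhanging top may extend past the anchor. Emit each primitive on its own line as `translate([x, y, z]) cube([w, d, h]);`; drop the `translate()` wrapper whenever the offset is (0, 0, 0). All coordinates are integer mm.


translate([119, 404, 0]) cube([109, 109, 1368]);
translate([2314, 404, 0]) cube([109, 109, 1368]);
translate([228, 404, 165]) cube([2086, 109, 73]);
translate([228, 404, 1124]) cube([2086, 109, 73]);
translate([449, 513, 107]) cube([89, 21, 1315]);
translate([759, 513, 107]) cube([89, 21, 1315]);
translate([1069, 513, 107]) cube([89, 21, 1315]);
translate([1379, 513, 107]) cube([89, 21, 1315]);
translate([1689, 513, 107]) cube([89, 21, 1315]);
translate([1999, 513, 107]) cube([89, 21, 1315]);


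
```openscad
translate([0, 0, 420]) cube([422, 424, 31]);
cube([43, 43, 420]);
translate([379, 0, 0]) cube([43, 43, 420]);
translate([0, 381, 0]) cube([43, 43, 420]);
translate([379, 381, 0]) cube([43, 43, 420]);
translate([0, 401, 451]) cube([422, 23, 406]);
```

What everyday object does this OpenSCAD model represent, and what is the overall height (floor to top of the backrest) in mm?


A chair. The overall height is 857 mm.

A slab on four corner posts with a tall panel at the back — a chair. The seat slab sits at z = 420 with thickness 31, and the 406 mm backrest starts at the seat top, so the overall height is 420 + 31 + 406 = 857 mm.


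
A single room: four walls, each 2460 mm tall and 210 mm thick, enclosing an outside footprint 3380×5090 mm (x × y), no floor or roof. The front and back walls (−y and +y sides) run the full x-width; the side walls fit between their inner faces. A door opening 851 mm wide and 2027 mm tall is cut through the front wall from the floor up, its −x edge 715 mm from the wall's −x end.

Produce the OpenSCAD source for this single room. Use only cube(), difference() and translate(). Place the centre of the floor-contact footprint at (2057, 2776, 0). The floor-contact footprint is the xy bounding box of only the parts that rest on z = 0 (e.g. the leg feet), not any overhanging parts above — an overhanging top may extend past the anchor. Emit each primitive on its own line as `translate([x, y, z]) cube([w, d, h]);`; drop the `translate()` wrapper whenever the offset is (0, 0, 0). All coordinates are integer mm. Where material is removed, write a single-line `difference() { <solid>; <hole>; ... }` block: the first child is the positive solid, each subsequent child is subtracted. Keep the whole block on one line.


difference() { translate([367, 231, 0]) cube([3380, 210, 2460]); translate([1082, 231, 0]) cube([851, 210, 2027]); }
translate([367, 5111, 0]) cube([3380, 210, 2460]);
translate([367, 441, 0]) cube([210, 4670, 2460]);
translate([3537, 441, 0]) cube([210, 4670, 2460]);


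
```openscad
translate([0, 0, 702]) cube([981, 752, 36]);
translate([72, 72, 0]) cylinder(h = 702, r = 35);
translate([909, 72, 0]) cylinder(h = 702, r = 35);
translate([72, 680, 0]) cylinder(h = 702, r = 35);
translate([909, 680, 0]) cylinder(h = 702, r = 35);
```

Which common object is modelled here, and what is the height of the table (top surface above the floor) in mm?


A table. The table height is 738 mm.

A 981×752×36 slab sits at z = 702 on four Ø70 mm round legs — a table. The top surface is at 702 + 36 = 738 mm.


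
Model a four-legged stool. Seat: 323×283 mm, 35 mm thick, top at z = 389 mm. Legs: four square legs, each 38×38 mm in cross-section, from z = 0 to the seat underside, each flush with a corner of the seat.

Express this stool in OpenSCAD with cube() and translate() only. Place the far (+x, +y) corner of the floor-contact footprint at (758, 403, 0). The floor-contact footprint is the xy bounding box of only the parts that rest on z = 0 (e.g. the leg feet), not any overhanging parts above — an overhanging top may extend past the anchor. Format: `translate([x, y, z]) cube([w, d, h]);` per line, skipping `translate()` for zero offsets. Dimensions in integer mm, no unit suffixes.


// leg_h = 389 - 35 = 354
translate([435, 120, 354]) cube([323, 283, 35]);
translate([435, 120, 0]) cube([38, 38, 354]);
translate([720, 120, 0]) cube([38, 38, 354]);
translate([435, 365, 0]) cube([38, 38, 354]);
translate([720, 365, 0]) cube([38, 38, 354]);


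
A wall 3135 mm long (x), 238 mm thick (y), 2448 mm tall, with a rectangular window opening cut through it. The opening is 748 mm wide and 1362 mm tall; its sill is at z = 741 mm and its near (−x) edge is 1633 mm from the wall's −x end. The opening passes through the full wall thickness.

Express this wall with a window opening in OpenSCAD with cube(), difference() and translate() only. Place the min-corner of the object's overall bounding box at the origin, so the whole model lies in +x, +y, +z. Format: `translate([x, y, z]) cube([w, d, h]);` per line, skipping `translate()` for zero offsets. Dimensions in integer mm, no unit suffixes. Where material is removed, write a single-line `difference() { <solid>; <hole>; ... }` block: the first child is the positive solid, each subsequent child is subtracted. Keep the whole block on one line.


difference() { cube([3135, 238, 2448]); translate([1633, 0, 741]) cube([748, 238, 1362]); }


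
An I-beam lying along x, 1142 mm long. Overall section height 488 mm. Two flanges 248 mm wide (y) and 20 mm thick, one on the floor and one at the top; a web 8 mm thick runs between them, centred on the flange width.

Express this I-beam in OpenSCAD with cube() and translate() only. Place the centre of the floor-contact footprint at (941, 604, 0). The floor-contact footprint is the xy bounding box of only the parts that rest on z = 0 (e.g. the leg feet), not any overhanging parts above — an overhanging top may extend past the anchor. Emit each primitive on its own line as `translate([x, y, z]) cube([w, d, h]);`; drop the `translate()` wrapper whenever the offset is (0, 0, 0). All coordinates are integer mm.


translate([370, 480, 0]) cube([1142, 248, 20]);
translate([370, 600, 20]) cube([1142, 8, 448]);
translate([370, 480, 468]) cube([1142, 248, 20]);


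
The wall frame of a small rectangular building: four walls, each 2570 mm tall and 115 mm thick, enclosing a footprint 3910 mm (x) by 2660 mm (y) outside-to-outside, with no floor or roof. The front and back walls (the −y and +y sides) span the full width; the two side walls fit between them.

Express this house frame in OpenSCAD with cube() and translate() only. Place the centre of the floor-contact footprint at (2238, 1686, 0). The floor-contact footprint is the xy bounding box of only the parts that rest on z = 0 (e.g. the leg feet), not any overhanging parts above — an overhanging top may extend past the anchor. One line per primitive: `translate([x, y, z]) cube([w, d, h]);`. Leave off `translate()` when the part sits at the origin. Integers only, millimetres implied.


translate([283, 356, 0]) cube([3910, 115, 2570]);
translate([283, 2901, 0]) cube([3910, 115, 2570]);
translate([283, 471, 0]) cube([115, 2430, 2570]);
translate([4078, 471, 0]) cube([115, 2430, 2570]);


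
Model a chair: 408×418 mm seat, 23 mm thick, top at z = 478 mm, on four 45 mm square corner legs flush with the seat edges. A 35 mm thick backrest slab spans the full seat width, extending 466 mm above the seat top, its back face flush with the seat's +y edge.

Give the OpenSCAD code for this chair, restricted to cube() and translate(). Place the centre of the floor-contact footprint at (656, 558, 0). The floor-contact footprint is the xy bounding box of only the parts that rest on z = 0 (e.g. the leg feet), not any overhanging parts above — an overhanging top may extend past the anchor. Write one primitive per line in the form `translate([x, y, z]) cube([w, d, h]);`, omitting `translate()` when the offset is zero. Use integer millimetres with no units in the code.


// leg_h = 478 - 23 = 455
translate([452, 349, 455]) cube([408, 418, 23]);
translate([452, 349, 0]) cube([45, 45, 455]);
translate([815, 349, 0]) cube([45, 45, 455]);
translate([452, 722, 0]) cube([45, 45, 455]);
translate([815, 722, 0]) cube([45, 45, 455]);
translate([452, 732, 478]) cube([408, 35, 466]);


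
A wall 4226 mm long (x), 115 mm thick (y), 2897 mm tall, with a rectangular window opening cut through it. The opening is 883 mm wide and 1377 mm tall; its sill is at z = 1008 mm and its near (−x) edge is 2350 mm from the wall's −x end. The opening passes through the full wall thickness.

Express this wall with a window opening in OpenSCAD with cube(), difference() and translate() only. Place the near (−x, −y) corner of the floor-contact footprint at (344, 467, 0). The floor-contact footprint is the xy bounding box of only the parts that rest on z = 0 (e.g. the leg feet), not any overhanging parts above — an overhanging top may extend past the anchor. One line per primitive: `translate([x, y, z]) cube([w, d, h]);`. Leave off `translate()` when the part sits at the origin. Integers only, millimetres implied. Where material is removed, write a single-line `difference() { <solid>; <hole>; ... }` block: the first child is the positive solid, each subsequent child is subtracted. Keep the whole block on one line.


difference() { translate([344, 467, 0]) cube([4226, 115, 2897]); translate([2694, 467, 1008]) cube([883, 115, 1377]); }


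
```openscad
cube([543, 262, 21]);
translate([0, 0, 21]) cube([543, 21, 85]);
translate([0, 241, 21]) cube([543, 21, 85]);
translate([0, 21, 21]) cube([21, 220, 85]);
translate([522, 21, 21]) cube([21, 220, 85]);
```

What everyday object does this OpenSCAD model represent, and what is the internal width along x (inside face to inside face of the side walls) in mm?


An open box. The internal width is 501 mm.

A 543×262 base slab with four walls standing on it — an open box. The base is 543 mm wide and the walls are 21 mm thick, so the internal width is 543 − 2 × 21 = 501 mm.


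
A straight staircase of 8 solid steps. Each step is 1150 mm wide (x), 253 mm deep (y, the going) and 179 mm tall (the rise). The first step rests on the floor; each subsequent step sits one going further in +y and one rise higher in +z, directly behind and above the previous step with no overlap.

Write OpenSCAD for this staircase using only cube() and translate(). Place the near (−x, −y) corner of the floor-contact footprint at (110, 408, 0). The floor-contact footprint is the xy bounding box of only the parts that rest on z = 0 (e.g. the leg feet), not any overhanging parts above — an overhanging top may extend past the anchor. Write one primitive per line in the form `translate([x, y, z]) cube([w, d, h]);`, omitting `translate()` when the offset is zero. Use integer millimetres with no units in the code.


translate([110, 408, 0]) cube([1150, 253, 179]);
translate([110, 661, 179]) cube([1150, 253, 179]);
translate([110, 914, 358]) cube([1150, 253, 179]);
translate([110, 1167, 537]) cube([1150, 253, 179]);
translate([110, 1420, 716]) cube([1150, 253, 179]);
translate([110, 1673, 895]) cube([1150, 253, 179]);
translate([110, 1926, 1074]) cube([1150, 253, 179]);
translate([110, 2179, 1253]) cube([1150, 253, 179]);


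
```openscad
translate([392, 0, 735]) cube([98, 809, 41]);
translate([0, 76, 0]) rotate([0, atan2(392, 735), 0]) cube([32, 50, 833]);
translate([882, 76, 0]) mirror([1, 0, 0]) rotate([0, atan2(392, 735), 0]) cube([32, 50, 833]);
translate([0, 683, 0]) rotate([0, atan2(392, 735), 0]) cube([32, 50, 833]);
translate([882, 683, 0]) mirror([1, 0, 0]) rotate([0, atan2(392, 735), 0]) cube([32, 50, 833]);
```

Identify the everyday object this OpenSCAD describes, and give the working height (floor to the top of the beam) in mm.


A sawhorse. The overall height is 776 mm.

A beam across two mirrored pairs of raked legs — a sawhorse. The beam's underside is at z = 735 (matching the legs' vertical rise in atan2(392, 735)) and the beam is 41 mm tall, so its top is at 735 + 41 = 776 mm. The raked legs top out at the beam's underside, so that is the highest point.


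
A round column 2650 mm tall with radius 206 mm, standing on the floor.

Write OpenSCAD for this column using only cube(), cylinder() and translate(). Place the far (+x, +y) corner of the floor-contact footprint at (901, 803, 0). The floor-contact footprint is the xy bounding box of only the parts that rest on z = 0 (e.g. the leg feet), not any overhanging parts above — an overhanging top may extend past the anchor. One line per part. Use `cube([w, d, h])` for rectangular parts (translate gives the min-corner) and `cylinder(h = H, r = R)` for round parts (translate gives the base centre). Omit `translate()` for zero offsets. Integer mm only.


translate([695, 597, 0]) cylinder(h = 2650, r = 206);


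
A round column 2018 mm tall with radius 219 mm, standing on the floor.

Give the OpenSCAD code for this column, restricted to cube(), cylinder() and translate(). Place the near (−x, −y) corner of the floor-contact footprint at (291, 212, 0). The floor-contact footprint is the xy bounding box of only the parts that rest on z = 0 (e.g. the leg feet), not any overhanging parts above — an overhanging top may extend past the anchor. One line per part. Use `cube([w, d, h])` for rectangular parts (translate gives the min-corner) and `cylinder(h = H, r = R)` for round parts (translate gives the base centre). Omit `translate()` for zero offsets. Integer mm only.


translate([510, 431, 0]) cylinder(h = 2018, r = 219);


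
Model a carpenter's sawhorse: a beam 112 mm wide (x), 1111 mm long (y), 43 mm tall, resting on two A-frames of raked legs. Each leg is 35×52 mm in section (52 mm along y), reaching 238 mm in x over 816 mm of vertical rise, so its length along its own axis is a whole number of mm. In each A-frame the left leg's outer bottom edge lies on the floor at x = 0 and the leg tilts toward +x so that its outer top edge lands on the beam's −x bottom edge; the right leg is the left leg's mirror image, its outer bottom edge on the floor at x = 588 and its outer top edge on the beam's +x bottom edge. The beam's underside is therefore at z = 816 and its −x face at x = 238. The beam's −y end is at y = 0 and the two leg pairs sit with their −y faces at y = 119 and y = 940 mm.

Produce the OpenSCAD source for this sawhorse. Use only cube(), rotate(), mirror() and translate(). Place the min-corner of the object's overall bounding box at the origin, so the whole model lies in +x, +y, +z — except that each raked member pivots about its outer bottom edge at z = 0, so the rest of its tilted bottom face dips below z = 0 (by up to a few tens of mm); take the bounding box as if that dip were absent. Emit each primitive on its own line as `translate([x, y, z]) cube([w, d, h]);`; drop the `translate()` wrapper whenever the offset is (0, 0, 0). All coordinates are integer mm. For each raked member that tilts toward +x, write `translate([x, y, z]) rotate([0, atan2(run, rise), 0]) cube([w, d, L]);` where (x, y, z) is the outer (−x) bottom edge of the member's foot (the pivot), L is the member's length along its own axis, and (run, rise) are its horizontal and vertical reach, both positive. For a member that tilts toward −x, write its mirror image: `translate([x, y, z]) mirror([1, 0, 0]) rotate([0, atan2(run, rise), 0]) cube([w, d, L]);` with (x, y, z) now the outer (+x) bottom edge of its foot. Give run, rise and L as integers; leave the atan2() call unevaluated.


// leg length = √(238² + 816²) = 850
// right-leg outer foot x = 2·238 + 112 = 588
// beam min-corner = (238, 0, 816)
translate([238, 0, 816]) cube([112, 1111, 43]);
translate([0, 119, 0]) rotate([0, atan2(238, 816), 0]) cube([35, 52, 850]);
translate([588, 119, 0]) mirror([1, 0, 0]) rotate([0, atan2(238, 816), 0]) cube([35, 52, 850]);
translate([0, 940, 0]) rotate([0, atan2(238, 816), 0]) cube([35, 52, 850]);
translate([588, 940, 0]) mirror([1, 0, 0]) rotate([0, atan2(238, 816), 0]) cube([35, 52, 850]);


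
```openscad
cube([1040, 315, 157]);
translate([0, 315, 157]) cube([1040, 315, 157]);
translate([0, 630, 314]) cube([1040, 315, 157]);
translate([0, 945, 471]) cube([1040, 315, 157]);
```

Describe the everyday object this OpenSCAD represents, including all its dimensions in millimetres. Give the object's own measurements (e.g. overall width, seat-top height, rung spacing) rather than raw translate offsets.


A straight staircase of 4 solid steps. Each step is 1040 mm wide (x), 315 mm deep (y, the going) and 157 mm tall (the rise). The first step rests on the floor; each subsequent step sits one going further in +y and one rise higher in +z, directly behind and above the previous step with no overlap.


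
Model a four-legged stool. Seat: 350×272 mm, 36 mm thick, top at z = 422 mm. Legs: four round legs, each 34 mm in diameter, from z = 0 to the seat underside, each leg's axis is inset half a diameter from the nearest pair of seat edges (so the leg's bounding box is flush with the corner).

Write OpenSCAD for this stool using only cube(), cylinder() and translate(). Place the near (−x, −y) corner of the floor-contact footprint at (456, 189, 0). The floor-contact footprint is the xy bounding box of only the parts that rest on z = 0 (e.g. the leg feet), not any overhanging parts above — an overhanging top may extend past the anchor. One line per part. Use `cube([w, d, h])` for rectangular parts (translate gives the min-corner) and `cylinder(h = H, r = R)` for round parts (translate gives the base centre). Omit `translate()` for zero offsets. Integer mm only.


// leg_h = 422 - 36 = 386
translate([456, 189, 386]) cube([350, 272, 36]);
translate([473, 206, 0]) cylinder(h = 386, r = 17);
translate([789, 206, 0]) cylinder(h = 386, r = 17);
translate([473, 444, 0]) cylinder(h = 386, r = 17);
translate([789, 444, 0]) cylinder(h = 386, r = 17);


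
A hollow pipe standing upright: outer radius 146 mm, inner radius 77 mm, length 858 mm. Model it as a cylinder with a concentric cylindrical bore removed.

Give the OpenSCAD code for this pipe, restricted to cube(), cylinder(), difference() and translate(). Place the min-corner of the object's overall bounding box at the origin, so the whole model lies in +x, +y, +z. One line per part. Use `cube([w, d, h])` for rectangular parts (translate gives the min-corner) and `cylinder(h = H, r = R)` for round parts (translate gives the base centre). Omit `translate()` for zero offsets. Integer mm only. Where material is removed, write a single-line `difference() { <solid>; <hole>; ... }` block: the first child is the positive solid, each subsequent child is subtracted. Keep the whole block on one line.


difference() { translate([146, 146, 0]) cylinder(h = 858, r = 146); translate([146, 146, 0]) cylinder(h = 858, r = 77); }


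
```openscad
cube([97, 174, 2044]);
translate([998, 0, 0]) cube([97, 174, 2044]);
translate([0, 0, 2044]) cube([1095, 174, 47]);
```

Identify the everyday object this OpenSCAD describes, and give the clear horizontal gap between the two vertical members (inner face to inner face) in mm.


A door frame. The clear opening width is 901 mm.

Two 2044 mm tall posts with a header on top — a door frame. The left jamb is 97 mm wide at x = 0; the right jamb starts at x = 998. The clear opening is 998 − 97 = 901 mm.


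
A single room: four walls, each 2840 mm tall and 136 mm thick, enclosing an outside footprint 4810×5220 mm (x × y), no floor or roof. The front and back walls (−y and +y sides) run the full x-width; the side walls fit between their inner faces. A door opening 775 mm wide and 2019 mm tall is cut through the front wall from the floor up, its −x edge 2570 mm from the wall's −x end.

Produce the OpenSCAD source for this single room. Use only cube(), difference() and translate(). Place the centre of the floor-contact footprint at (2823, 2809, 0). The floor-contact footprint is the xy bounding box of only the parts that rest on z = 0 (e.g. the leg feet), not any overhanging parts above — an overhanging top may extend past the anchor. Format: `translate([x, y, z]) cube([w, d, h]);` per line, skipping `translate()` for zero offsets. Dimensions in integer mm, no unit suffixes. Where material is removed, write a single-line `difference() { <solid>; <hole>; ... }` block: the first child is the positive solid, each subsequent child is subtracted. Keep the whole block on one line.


difference() { translate([418, 199, 0]) cube([4810, 136, 2840]); translate([2988, 199, 0]) cube([775, 136, 2019]); }
translate([418, 5283, 0]) cube([4810, 136, 2840]);
translate([418, 335, 0]) cube([136, 4948, 2840]);
translate([5092, 335, 0]) cube([136, 4948, 2840]);


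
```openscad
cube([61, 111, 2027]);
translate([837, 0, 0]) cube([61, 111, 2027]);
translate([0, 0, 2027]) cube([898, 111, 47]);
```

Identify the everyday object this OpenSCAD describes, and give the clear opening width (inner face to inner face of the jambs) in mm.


A door frame. The clear opening width is 776 mm.

Two 2027 mm tall posts with a header on top — a door frame. The left jamb is 61 mm wide at x = 0; the right jamb starts at x = 837. The clear opening is 837 − 61 = 776 mm.


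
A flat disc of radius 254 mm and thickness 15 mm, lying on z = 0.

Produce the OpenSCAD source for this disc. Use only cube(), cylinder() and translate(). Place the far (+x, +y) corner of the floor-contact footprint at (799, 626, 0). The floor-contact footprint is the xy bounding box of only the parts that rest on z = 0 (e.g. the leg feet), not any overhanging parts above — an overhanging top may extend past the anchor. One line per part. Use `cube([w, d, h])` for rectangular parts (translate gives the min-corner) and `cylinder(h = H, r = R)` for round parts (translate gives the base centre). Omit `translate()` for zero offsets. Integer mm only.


translate([545, 372, 0]) cylinder(h = 15, r = 254);


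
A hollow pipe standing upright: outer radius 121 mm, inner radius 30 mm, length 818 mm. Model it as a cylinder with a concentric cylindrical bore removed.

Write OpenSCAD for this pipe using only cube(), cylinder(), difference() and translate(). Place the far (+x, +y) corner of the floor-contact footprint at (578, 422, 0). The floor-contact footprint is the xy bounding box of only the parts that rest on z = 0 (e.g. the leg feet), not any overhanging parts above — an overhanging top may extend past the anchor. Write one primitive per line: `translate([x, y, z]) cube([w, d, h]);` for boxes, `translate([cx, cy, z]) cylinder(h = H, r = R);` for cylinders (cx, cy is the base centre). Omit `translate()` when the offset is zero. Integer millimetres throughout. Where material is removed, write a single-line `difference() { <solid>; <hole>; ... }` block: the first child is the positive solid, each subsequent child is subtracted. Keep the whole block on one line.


difference() { translate([457, 301, 0]) cylinder(h = 818, r = 121); translate([457, 301, 0]) cylinder(h = 818, r = 30); }


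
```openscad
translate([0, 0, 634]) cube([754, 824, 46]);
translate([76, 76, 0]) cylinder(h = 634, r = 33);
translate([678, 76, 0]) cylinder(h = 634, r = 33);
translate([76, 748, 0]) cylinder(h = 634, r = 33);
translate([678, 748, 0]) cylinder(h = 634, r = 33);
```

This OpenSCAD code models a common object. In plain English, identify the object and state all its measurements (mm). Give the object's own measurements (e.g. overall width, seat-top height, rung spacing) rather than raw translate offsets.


A rectangular dining table. The top is 754×824×46 mm with its upper surface at z = 680 mm. It stands on four round legs of 66 mm diameter, each leg's bounding box inset 43 mm from the nearest pair of top edges, running from the floor to the underside of the top.


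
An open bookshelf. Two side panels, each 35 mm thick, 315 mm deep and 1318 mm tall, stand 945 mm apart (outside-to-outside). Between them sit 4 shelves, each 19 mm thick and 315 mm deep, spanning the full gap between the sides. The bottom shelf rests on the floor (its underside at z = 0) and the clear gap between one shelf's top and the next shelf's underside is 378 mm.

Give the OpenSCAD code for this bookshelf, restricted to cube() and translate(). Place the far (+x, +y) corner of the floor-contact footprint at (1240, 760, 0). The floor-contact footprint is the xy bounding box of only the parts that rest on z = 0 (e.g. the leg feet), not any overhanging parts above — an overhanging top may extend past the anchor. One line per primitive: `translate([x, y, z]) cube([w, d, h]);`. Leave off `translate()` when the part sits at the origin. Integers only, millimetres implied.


translate([295, 445, 0]) cube([35, 315, 1318]);
translate([1205, 445, 0]) cube([35, 315, 1318]);
translate([330, 445, 0]) cube([875, 315, 19]);
translate([330, 445, 397]) cube([875, 315, 19]);
translate([330, 445, 794]) cube([875, 315, 19]);
translate([330, 445, 1191]) cube([875, 315, 19]);


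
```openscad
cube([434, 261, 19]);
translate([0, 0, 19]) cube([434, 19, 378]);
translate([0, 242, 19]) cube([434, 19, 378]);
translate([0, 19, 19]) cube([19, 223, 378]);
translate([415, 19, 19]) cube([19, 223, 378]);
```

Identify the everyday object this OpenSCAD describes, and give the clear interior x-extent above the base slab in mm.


An open box. The internal width is 396 mm.

A 434×261 base slab with four walls standing on it — an open box. The base is 434 mm wide and the walls are 19 mm thick, so the internal width is 434 − 2 × 19 = 396 mm.


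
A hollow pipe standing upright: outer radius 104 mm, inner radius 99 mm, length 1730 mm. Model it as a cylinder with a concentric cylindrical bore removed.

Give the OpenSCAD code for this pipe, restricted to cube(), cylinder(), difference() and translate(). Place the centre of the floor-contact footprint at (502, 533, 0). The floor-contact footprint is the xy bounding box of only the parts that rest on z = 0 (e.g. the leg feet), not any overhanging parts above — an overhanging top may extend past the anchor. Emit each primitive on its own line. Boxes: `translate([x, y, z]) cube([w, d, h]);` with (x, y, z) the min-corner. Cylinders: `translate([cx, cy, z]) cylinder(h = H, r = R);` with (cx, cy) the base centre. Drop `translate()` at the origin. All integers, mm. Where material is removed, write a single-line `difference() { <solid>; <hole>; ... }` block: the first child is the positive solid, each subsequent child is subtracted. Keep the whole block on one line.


difference() { translate([502, 533, 0]) cylinder(h = 1730, r = 104); translate([502, 533, 0]) cylinder(h = 1730, r = 99); }


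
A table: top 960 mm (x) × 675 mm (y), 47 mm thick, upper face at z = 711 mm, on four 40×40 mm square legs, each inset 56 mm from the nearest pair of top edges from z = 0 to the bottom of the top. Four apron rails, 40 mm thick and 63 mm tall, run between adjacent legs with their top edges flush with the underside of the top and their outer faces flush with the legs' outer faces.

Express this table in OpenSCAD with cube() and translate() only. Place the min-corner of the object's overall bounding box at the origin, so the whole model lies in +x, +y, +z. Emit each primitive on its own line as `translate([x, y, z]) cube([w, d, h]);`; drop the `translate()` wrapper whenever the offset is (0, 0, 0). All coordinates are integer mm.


// leg_h = 711 - 47 = 664
// apron z = 664 - 63 = 601
translate([0, 0, 664]) cube([960, 675, 47]);
translate([56, 56, 0]) cube([40, 40, 664]);
translate([864, 56, 0]) cube([40, 40, 664]);
translate([56, 579, 0]) cube([40, 40, 664]);
translate([864, 579, 0]) cube([40, 40, 664]);
translate([96, 56, 601]) cube([768, 40, 63]);
translate([96, 579, 601]) cube([768, 40, 63]);
translate([56, 96, 601]) cube([40, 483, 63]);
translate([864, 96, 601]) cube([40, 483, 63]);


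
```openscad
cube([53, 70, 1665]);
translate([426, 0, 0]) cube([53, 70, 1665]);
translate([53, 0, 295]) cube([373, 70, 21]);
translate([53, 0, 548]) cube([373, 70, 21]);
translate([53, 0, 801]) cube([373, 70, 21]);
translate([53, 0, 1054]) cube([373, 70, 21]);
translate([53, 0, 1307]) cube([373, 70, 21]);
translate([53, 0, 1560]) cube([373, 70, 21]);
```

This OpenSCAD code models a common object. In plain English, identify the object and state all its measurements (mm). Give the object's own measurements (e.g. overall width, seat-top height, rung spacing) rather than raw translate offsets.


A straight ladder. Two 53×70 mm vertical rails, 1665 mm tall, stand 479 mm apart (outside-to-outside) with their front faces coplanar on the −y side. 6 rungs, each 70 mm deep and 21 mm tall, span between the inner faces of the rails, front faces flush with the rails. The lowest rung's underside is at z = 295 mm and rungs are spaced 253 mm apart (underside to underside).


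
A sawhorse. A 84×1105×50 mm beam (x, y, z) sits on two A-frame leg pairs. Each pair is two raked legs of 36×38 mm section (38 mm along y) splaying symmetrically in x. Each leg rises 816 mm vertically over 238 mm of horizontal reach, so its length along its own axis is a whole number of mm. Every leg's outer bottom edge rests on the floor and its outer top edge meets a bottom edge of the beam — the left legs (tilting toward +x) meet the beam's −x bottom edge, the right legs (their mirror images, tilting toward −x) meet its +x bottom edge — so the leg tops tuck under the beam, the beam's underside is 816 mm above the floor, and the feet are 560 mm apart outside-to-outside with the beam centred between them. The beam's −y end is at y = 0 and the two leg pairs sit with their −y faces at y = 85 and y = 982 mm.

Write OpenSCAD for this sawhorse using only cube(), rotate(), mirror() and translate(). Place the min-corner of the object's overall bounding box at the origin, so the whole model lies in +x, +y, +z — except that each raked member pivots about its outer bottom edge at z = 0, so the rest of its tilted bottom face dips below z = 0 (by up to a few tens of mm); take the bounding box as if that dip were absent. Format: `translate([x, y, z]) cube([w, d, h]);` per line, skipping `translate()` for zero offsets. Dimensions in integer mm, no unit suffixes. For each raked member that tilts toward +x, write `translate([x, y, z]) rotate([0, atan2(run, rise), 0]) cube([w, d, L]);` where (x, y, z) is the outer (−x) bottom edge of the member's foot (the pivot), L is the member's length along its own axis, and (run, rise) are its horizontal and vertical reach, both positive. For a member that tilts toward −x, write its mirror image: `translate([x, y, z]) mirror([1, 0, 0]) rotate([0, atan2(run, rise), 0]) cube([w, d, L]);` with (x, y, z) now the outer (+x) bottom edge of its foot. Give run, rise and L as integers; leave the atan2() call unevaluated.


// leg length = √(238² + 816²) = 850
// right-leg outer foot x = 2·238 + 84 = 560
// beam min-corner = (238, 0, 816)
translate([238, 0, 816]) cube([84, 1105, 50]);
translate([0, 85, 0]) rotate([0, atan2(238, 816), 0]) cube([36, 38, 850]);
translate([560, 85, 0]) mirror([1, 0, 0]) rotate([0, atan2(238, 816), 0]) cube([36, 38, 850]);
translate([0, 982, 0]) rotate([0, atan2(238, 816), 0]) cube([36, 38, 850]);
translate([560, 982, 0]) mirror([1, 0, 0]) rotate([0, atan2(238, 816), 0]) cube([36, 38, 850]);


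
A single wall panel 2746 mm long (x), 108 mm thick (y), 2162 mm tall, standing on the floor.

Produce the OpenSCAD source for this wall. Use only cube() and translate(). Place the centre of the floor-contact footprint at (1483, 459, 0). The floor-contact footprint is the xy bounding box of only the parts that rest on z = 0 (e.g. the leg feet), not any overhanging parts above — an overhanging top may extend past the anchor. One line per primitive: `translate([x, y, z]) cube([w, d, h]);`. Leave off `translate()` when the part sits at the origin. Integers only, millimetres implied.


translate([110, 405, 0]) cube([2746, 108, 2162]);


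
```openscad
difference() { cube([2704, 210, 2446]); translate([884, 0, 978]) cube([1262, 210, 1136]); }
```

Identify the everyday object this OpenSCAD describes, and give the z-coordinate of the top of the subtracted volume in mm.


A wall with a window opening. The window head height is 2114 mm.

A wall with a rectangular opening subtracted — a window. Sill at z = 978, opening 1136 mm tall, so the head is at 978 + 1136 = 2114 mm.


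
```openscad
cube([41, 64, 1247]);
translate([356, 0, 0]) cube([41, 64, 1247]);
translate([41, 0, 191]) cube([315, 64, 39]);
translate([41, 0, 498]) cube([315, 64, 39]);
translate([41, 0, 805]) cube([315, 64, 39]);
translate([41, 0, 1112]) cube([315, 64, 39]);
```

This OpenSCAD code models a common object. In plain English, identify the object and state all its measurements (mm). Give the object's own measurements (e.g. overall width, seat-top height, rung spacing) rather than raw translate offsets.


A straight ladder. Two 41×64 mm vertical rails, 1247 mm tall, stand 397 mm apart (outside-to-outside) with their front faces coplanar on the −y side. 4 rungs, each 64 mm deep and 39 mm tall, span between the inner faces of the rails, front faces flush with the rails. The lowest rung's underside is at z = 191 mm and rungs are spaced 307 mm apart (underside to underside).


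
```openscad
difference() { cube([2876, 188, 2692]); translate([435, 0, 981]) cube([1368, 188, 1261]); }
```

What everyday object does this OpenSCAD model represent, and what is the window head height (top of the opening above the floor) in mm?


A wall with a window opening. The window head height is 2242 mm.

A wall with a rectangular opening subtracted — a window. Sill at z = 981, opening 1261 mm tall, so the head is at 981 + 1261 = 2242 mm.


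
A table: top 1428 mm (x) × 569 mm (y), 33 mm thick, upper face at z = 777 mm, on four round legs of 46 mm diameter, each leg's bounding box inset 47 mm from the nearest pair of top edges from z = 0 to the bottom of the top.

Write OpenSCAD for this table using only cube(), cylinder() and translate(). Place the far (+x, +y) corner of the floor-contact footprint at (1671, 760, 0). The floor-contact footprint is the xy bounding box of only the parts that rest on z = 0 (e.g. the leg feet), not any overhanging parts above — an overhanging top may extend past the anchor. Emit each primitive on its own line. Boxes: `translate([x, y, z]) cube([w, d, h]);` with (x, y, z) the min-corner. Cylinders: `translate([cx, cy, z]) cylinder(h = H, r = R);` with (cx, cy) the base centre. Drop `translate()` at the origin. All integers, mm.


translate([290, 238, 744]) cube([1428, 569, 33]);
translate([360, 308, 0]) cylinder(h = 744, r = 23);
translate([1648, 308, 0]) cylinder(h = 744, r = 23);
translate([360, 737, 0]) cylinder(h = 744, r = 23);
translate([1648, 737, 0]) cylinder(h = 744, r = 23);


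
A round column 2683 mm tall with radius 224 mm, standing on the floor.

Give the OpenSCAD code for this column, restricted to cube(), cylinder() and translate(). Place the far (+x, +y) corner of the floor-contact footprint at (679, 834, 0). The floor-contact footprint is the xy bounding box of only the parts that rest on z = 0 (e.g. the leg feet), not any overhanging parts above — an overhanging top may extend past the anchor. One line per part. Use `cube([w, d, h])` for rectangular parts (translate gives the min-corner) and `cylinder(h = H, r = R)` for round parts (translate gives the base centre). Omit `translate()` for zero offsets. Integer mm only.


translate([455, 610, 0]) cylinder(h = 2683, r = 224);
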